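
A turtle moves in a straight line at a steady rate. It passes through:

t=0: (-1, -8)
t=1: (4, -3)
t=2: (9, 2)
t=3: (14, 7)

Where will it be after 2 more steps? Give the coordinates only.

(24, 17)

Each step adds (+5, +5) to the position.
step 4: (14, 7) + (+5, +5) → (19, 12)
step 5: (19, 12) + (+5, +5) → (24, 17)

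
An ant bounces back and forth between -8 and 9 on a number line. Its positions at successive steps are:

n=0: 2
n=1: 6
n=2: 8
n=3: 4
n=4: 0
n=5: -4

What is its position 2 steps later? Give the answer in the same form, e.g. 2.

The value reflects between -8 and 9, moving 4 per step.
  step 6: -4 → -8
  step 7: -8 → -4

-4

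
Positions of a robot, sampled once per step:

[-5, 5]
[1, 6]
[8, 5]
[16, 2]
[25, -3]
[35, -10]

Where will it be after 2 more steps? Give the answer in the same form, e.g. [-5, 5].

[58, -30]

Successive displacements: [+6, +1], [+7, -1], [+8, -3], [+9, -5], [+10, -7] — each changes by [+1, -2].
step 6: [35, -10] + [+11, -9] → [46, -19]
step 7: [46, -19] + [+12, -11] → [58, -30]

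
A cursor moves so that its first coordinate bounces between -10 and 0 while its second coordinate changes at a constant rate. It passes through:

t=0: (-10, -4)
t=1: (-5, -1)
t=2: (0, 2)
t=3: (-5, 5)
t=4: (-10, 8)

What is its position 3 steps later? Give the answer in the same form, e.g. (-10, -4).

(-5, 17)

The first coordinate travels 5 per step and bounces off the walls at -10 and 0.
  step 5: -10 → -5
  step 6: -5 → 0
  step 7: 0 → -5
The second coordinate changes by +3 each step: at step 7 it is 17.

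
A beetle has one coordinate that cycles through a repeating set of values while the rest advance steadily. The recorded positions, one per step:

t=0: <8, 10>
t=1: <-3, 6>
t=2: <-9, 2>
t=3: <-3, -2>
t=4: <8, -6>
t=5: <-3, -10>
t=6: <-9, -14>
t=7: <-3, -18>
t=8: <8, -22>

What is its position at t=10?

<-9, -30>

First: cycles through 8, -3, -9, -3 every 4 steps. Step 10 lands at position 2 of the cycle → -9.
Second: linear, -4 per step → -30 at step 10.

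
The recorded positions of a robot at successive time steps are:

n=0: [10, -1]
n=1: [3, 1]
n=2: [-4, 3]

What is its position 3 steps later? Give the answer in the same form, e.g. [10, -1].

The position changes by [-7, +2] every step.
step 3: [-4, 3] + [-7, +2] → [-11, 5]
step 4: [-11, 5] + [-7, +2] → [-18, 7]
step 5: [-18, 7] + [-7, +2] → [-25, 9]

[-25, 9]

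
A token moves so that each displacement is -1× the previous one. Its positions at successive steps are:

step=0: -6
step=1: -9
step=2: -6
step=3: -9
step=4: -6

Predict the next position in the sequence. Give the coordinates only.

-9

Step-to-step displacements: -3, +3, -3, +3; each is -1× the previous.
step 5: -6 − 3 → -9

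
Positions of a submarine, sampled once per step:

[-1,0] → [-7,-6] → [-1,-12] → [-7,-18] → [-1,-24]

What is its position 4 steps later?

First: cycles through -1, -7 every 2 steps. Step 8 lands at position 0 of the cycle → -1.
Second: linear, -6 per step → -48 at step 8.

[-1,-48]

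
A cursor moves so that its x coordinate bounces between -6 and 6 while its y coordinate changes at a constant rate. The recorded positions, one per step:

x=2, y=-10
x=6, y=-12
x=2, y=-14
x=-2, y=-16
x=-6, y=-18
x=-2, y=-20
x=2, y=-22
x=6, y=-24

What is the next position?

x=2, y=-26

The x coordinate travels 4 per step and bounces off the walls at -6 and 6.
  step 8: 6 → 2
The y coordinate changes by -2 each step: at step 8 it is -26.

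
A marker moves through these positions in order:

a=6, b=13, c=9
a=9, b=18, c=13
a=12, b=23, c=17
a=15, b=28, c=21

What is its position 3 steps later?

Constant displacement of (+3, +5, +4) per step.
step 4: a=15, b=28, c=21 + (+3, +5, +4) → a=18, b=33, c=25
step 5: a=18, b=33, c=25 + (+3, +5, +4) → a=21, b=38, c=29
step 6: a=21, b=38, c=29 + (+3, +5, +4) → a=24, b=43, c=33

a=24, b=43, c=33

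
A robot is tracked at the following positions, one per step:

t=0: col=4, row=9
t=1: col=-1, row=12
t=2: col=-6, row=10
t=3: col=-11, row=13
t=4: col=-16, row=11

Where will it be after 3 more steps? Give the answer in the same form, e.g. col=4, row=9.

col=-31, row=15

Step-to-step displacements: (-5, +3), (-5, -2), (-5, +3), (-5, -2) — a repeating cycle of length 2.
step 5: apply (-5, +3) → col=-21, row=14
step 6: apply (-5, -2) → col=-26, row=12
step 7: apply (-5, +3) → col=-31, row=15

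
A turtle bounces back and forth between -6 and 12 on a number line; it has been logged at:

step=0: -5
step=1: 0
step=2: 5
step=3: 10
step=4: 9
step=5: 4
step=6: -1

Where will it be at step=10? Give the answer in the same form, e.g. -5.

9

The value travels 5 per step and bounces off the walls at -6 and 12.
  step 7: -1 → -6
  step 8: -6 → -1
  step 9: -1 → 4
  step 10: 4 → 9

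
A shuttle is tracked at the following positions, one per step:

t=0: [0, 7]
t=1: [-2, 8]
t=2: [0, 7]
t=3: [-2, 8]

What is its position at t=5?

[-2, 8]

Consecutive displacements [-2, +1], [+2, -1], [-2, +1] scale by a factor of -1 each step.
step 4: [-2, 8] + [+2, -1] → [0, 7]
step 5: [0, 7] + [-2, +1] → [-2, 8]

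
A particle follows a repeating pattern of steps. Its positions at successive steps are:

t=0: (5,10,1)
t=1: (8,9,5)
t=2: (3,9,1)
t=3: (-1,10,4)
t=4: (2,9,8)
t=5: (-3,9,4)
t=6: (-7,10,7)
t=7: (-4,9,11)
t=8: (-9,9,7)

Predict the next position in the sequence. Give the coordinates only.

(-13,10,10)

Step-to-step displacements: (+3,-1,+4), (-5,+0,-4), (-4,+1,+3), (+3,-1,+4), (-5,+0,-4), (-4,+1,+3), (+3,-1,+4), (-5,+0,-4) — a repeating cycle of length 3.
step 9: apply (-4,+1,+3) → (-13,10,10)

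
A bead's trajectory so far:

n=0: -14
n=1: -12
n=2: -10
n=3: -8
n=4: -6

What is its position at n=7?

The position changes by +2 every step.
step 5: -6 + 2 → -4
step 6: -4 + 2 → -2
step 7: -2 + 2 → 0

0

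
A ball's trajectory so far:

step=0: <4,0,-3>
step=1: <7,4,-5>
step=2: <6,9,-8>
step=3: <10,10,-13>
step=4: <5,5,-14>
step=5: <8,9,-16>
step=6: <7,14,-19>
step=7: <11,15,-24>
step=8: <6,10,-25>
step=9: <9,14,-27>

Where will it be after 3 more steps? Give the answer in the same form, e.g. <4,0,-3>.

Step-to-step displacements: <+3,+4,-2>, <-1,+5,-3>, <+4,+1,-5>, <-5,-5,-1>, <+3,+4,-2>, <-1,+5,-3>, <+4,+1,-5>, <-5,-5,-1>, <+3,+4,-2> — a repeating cycle of length 4.
step 10: apply <-1,+5,-3> → <8,19,-30>
step 11: apply <+4,+1,-5> → <12,20,-35>
step 12: apply <-5,-5,-1> → <7,15,-36>

<7,15,-36>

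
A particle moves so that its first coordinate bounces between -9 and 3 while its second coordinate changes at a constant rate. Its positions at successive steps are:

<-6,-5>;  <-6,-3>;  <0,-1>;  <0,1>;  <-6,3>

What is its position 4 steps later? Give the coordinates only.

<-6,11>

The first coordinate reflects between -9 and 3, moving 6 per step.
  step 5: -6 → -6
  step 6: -6 → 0
  step 7: 0 → 0
  step 8: 0 → -6
The second coordinate changes by +2 each step: at step 8 it is 11.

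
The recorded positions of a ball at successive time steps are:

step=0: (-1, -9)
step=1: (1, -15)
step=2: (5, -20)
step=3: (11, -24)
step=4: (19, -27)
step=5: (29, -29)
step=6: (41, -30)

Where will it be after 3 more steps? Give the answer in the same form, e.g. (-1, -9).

First differences are (+2, -6), (+4, -5), (+6, -4), (+8, -3), (+10, -2), (+12, -1); their common second difference is (+2, +1) (constant acceleration).
step 7: (41, -30) + (+14, +0) → (55, -30)
step 8: (55, -30) + (+16, +1) → (71, -29)
step 9: (71, -29) + (+18, +2) → (89, -27)

(89, -27)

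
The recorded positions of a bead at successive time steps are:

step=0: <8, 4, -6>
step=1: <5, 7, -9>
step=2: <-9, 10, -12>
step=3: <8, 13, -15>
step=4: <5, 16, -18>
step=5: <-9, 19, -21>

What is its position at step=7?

<5, 25, -27>

First: cycles through 8, 5, -9 every 3 steps. Step 7 lands at position 1 of the cycle → 5.
Second: linear, +3 per step → 25 at step 7.
Third: linear, -3 per step → -27 at step 7.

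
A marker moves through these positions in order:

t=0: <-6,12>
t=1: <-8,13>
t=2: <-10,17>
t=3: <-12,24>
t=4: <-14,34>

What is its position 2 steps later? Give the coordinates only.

<-18,63>

Taking differences between consecutive positions: <-2,+1>, <-2,+4>, <-2,+7>, <-2,+10>. These grow by <+0,+3> each step.
step 5: <-14,34> + <-2,+13> → <-16,47>
step 6: <-16,47> + <-2,+16> → <-18,63>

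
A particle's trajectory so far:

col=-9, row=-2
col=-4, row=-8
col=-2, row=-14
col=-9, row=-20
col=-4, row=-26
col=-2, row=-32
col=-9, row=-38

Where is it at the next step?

col=-4, row=-44

The col coordinate repeats the cycle [-9, -4, -2] with period 3; step 7 mod 3 = 1, giving -4.
The row coordinate changes by -6 each step, so at step 7 it is -2 + 7·(-6) = -44.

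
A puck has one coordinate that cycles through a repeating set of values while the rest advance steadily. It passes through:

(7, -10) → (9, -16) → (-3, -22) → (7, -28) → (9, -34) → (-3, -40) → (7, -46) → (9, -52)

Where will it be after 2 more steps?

First: cycles through 7, 9, -3 every 3 steps. Step 9 lands at position 0 of the cycle → 7.
Second: linear, -6 per step → -64 at step 9.

(7, -64)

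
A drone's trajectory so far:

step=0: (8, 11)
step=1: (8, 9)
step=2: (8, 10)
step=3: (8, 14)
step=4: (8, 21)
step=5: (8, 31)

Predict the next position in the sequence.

(8, 44)

Successive displacements: (+0, -2), (+0, +1), (+0, +4), (+0, +7), (+0, +10) — each changes by (+0, +3).
step 6: (8, 31) + (+0, +13) → (8, 44)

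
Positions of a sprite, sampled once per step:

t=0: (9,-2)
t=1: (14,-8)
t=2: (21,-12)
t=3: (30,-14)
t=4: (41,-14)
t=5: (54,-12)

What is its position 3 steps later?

Taking differences between consecutive positions: (+5,-6), (+7,-4), (+9,-2), (+11,+0), (+13,+2). These grow by (+2,+2) each step.
step 6: (54,-12) + (+15,+4) → (69,-8)
step 7: (69,-8) + (+17,+6) → (86,-2)
step 8: (86,-2) + (+19,+8) → (105,6)

(105,6)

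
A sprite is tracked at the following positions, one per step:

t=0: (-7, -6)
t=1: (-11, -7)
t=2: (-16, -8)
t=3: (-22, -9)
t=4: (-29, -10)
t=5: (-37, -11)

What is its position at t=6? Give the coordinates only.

(-46, -12)

Successive displacements: (-4, -1), (-5, -1), (-6, -1), (-7, -1), (-8, -1) — each changes by (-1, +0).
step 6: (-37, -11) + (-9, -1) → (-46, -12)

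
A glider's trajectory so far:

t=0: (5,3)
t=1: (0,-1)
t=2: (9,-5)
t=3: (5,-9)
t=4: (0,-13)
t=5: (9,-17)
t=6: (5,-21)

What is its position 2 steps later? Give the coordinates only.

The first coordinate repeats the cycle [5, 0, 9] with period 3; step 8 mod 3 = 2, giving 9.
The second coordinate changes by -4 each step, so at step 8 it is 3 + 8·(-4) = -29.

(9,-29)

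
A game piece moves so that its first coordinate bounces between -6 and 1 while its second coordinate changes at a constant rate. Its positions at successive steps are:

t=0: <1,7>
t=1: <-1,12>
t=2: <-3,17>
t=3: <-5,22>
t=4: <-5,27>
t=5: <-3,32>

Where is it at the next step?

<-1,37>

The first coordinate travels 2 per step and bounces off the walls at -6 and 1.
  step 6: -3 → -1
The second coordinate changes by +5 each step: at step 6 it is 37.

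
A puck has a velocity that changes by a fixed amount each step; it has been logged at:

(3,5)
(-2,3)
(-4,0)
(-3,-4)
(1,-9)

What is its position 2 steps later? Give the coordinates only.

Successive displacements: (-5,-2), (-2,-3), (+1,-4), (+4,-5) — each changes by (+3,-1).
step 5: (1,-9) + (+7,-6) → (8,-15)
step 6: (8,-15) + (+10,-7) → (18,-22)

(18,-22)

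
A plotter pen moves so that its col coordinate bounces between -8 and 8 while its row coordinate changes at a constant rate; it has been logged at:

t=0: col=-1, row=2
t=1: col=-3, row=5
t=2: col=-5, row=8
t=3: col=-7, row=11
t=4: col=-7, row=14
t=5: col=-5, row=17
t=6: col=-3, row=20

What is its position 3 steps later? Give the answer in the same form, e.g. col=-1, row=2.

The col coordinate travels 2 per step and bounces off the walls at -8 and 8.
  step 7: -3 → -1
  step 8: -1 → 1
  step 9: 1 → 3
The row coordinate changes by +3 each step: at step 9 it is 29.

col=3, row=29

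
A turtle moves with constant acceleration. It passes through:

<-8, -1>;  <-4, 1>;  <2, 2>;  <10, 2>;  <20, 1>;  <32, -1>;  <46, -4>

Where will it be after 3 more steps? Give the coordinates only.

Taking differences between consecutive positions: <+4, +2>, <+6, +1>, <+8, +0>, <+10, -1>, <+12, -2>, <+14, -3>. These grow by <+2, -1> each step.
step 7: <46, -4> + <+16, -4> → <62, -8>
step 8: <62, -8> + <+18, -5> → <80, -13>
step 9: <80, -13> + <+20, -6> → <100, -19>

<100, -19>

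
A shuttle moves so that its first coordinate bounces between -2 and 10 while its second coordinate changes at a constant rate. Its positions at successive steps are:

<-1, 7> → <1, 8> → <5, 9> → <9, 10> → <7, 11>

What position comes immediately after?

<3, 12>

The first coordinate reflects between -2 and 10, moving 4 per step.
  step 5: 7 → 3
The second coordinate changes by +1 each step: at step 5 it is 12.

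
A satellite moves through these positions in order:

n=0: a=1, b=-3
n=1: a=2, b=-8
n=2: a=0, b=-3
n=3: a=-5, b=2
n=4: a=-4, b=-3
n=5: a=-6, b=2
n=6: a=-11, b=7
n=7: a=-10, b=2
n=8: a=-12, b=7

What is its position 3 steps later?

a=-18, b=12

The moves between consecutive positions are (+1, -5), (-2, +5), (-5, +5), (+1, -5), (-2, +5), (-5, +5), (+1, -5), (-2, +5); they repeat the 3-cycle [(+1, -5), (-2, +5), (-5, +5)].
step 9: apply (-5, +5) → a=-17, b=12
step 10: apply (+1, -5) → a=-16, b=7
step 11: apply (-2, +5) → a=-18, b=12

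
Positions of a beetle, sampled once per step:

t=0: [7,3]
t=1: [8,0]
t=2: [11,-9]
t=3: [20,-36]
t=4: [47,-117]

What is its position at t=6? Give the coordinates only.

The jumps are [+1,-3], [+3,-9], [+9,-27], [+27,-81] — a geometric progression with ratio 3.
step 5: [47,-117] + [+81,-243] → [128,-360]
step 6: [128,-360] + [+243,-729] → [371,-1089]

[371,-1089]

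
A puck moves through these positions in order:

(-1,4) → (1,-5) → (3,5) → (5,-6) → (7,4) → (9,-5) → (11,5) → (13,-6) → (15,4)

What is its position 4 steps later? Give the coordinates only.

(23,4)

The first coordinate changes by +2 each step, so at step 12 it is -1 + 12·(2) = 23.
The second coordinate repeats the cycle [4, -5, 5, -6] with period 4; step 12 mod 4 = 0, giving 4.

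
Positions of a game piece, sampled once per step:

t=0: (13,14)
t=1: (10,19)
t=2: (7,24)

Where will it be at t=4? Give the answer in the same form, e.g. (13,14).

Each step adds (-3,+5) to the position.
step 3: (7,24) + (-3,+5) → (4,29)
step 4: (4,29) + (-3,+5) → (1,34)

(1,34)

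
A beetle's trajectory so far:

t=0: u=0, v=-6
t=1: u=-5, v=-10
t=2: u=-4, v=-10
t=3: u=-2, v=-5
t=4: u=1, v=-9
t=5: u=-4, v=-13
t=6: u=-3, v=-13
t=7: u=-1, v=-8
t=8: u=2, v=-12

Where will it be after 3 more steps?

u=0, v=-11

The moves between consecutive positions are (-5, -4), (+1, +0), (+2, +5), (+3, -4), (-5, -4), (+1, +0), (+2, +5), (+3, -4); they repeat the 4-cycle [(-5, -4), (+1, +0), (+2, +5), (+3, -4)].
step 9: apply (-5, -4) → u=-3, v=-16
step 10: apply (+1, +0) → u=-2, v=-16
step 11: apply (+2, +5) → u=0, v=-11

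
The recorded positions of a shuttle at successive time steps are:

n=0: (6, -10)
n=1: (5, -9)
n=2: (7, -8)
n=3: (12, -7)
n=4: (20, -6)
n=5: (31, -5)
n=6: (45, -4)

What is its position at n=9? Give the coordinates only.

(105, -1)

First differences are (-1, +1), (+2, +1), (+5, +1), (+8, +1), (+11, +1), (+14, +1); their common second difference is (+3, +0) (constant acceleration).
step 7: (45, -4) + (+17, +1) → (62, -3)
step 8: (62, -3) + (+20, +1) → (82, -2)
step 9: (82, -2) + (+23, +1) → (105, -1)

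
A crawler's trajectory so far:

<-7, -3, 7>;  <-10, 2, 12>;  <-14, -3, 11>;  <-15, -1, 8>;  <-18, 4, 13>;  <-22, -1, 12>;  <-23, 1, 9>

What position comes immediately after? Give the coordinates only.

<-26, 6, 14>

Differencing gives <-3, +5, +5>, <-4, -5, -1>, <-1, +2, -3>, <-3, +5, +5>, <-4, -5, -1>, <-1, +2, -3>. This is the pattern <-3, +5, +5>, <-4, -5, -1>, <-1, +2, -3> repeated.
step 7: apply <-3, +5, +5> → <-26, 6, 14>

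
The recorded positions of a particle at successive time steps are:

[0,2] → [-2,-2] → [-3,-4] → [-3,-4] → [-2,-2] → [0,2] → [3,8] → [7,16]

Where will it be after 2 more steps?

[18,38]

First differences are [-2,-4], [-1,-2], [+0,+0], [+1,+2], [+2,+4], [+3,+6], [+4,+8]; their common second difference is [+1,+2] (constant acceleration).
step 8: [7,16] + [+5,+10] → [12,26]
step 9: [12,26] + [+6,+12] → [18,38]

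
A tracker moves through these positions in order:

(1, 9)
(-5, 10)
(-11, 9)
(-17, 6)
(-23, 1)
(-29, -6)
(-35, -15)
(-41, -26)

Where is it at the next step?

Taking differences between consecutive positions: (-6, +1), (-6, -1), (-6, -3), (-6, -5), (-6, -7), (-6, -9), (-6, -11). These grow by (+0, -2) each step.
step 8: (-41, -26) + (-6, -13) → (-47, -39)

(-47, -39)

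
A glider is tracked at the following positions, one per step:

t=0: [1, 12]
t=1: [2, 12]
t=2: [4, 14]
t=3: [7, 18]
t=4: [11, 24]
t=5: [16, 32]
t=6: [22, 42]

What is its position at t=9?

[46, 84]

Successive displacements: [+1, +0], [+2, +2], [+3, +4], [+4, +6], [+5, +8], [+6, +10] — each changes by [+1, +2].
step 7: [22, 42] + [+7, +12] → [29, 54]
step 8: [29, 54] + [+8, +14] → [37, 68]
step 9: [37, 68] + [+9, +16] → [46, 84]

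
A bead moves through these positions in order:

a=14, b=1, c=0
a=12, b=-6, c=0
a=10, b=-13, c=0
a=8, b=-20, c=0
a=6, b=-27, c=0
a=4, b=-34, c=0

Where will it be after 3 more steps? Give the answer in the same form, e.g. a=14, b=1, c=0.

Each step adds (-2, -7, +0) to the position.
step 6: a=4, b=-34, c=0 + (-2, -7, +0) → a=2, b=-41, c=0
step 7: a=2, b=-41, c=0 + (-2, -7, +0) → a=0, b=-48, c=0
step 8: a=0, b=-48, c=0 + (-2, -7, +0) → a=-2, b=-55, c=0

a=-2, b=-55, c=0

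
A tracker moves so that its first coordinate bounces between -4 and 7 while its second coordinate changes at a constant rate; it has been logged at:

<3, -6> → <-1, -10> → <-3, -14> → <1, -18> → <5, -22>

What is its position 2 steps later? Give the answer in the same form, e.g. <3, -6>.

The first coordinate reflects between -4 and 7, moving 4 per step.
  step 5: 5 → 5
  step 6: 5 → 1
The second coordinate changes by -4 each step: at step 6 it is -30.

<1, -30>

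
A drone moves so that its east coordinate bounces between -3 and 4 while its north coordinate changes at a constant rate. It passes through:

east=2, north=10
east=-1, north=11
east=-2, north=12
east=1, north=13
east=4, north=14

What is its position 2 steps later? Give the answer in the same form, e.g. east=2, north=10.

east=-2, north=16

The east coordinate reflects between -3 and 4, moving 3 per step.
  step 5: 4 → 1
  step 6: 1 → -2
The north coordinate changes by +1 each step: at step 6 it is 16.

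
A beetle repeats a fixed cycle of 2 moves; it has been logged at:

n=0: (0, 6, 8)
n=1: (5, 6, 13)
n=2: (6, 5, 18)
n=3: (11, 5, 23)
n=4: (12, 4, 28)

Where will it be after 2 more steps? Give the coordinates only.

(18, 3, 38)

The moves between consecutive positions are (+5, +0, +5), (+1, -1, +5), (+5, +0, +5), (+1, -1, +5); they repeat the 2-cycle [(+5, +0, +5), (+1, -1, +5)].
step 5: apply (+5, +0, +5) → (17, 4, 33)
step 6: apply (+1, -1, +5) → (18, 3, 38)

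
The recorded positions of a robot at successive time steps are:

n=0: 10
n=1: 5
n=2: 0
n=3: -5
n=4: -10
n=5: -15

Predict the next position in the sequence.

The position changes by -5 every step.
step 6: -15 − 5 → -20

-20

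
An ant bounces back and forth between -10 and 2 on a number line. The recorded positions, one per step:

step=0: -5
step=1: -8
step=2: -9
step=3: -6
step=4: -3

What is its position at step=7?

The value travels 3 per step and bounces off the walls at -10 and 2.
  step 5: -3 → 0
  step 6: 0 → 1
  step 7: 1 → -2

-2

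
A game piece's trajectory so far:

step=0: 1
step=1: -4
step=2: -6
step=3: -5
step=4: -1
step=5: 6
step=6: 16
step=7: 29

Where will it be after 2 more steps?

64

Successive displacements: -5, -2, +1, +4, +7, +10, +13 — each changes by +3.
step 8: 29 + 16 → 45
step 9: 45 + 19 → 64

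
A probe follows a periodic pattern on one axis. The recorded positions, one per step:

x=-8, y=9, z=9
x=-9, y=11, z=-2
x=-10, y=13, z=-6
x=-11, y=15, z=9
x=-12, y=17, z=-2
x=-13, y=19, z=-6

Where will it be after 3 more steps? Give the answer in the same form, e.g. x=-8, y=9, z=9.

X: linear, -1 per step → -16 at step 8.
Y: linear, +2 per step → 25 at step 8.
Z: cycles through 9, -2, -6 every 3 steps. Step 8 lands at position 2 of the cycle → -6.

x=-16, y=25, z=-6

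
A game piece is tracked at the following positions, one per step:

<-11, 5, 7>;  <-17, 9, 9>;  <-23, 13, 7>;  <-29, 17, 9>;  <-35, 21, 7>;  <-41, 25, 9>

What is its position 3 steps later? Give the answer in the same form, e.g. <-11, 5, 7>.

<-59, 37, 7>

First: linear, -6 per step → -59 at step 8.
Second: linear, +4 per step → 37 at step 8.
Third: cycles through 7, 9 every 2 steps. Step 8 lands at position 0 of the cycle → 7.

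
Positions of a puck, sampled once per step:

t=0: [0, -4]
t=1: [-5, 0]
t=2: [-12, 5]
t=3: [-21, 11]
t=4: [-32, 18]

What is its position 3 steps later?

[-77, 45]

Taking differences between consecutive positions: [-5, +4], [-7, +5], [-9, +6], [-11, +7]. These grow by [-2, +1] each step.
step 5: [-32, 18] + [-13, +8] → [-45, 26]
step 6: [-45, 26] + [-15, +9] → [-60, 35]
step 7: [-60, 35] + [-17, +10] → [-77, 45]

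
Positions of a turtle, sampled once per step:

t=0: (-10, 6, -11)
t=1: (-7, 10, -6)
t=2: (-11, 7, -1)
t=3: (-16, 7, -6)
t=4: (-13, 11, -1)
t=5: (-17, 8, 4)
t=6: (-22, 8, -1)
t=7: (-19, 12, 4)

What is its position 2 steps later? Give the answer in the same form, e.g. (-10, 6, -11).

Differencing gives (+3, +4, +5), (-4, -3, +5), (-5, +0, -5), (+3, +4, +5), (-4, -3, +5), (-5, +0, -5), (+3, +4, +5). This is the pattern (+3, +4, +5), (-4, -3, +5), (-5, +0, -5) repeated.
step 8: apply (-4, -3, +5) → (-23, 9, 9)
step 9: apply (-5, +0, -5) → (-28, 9, 4)

(-28, 9, 4)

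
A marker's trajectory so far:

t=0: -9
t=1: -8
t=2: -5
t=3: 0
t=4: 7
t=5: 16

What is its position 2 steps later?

40

First differences are +1, +3, +5, +7, +9; their common second difference is +2 (constant acceleration).
step 6: 16 + 11 → 27
step 7: 27 + 13 → 40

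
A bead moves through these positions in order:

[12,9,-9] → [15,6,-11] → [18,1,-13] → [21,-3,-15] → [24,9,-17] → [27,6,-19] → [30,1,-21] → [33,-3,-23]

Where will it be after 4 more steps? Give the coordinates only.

[45,-3,-31]

First: linear, +3 per step → 45 at step 11.
Second: cycles through 9, 6, 1, -3 every 4 steps. Step 11 lands at position 3 of the cycle → -3.
Third: linear, -2 per step → -31 at step 11.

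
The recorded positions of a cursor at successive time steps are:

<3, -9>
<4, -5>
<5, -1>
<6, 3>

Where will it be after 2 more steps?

<8, 11>

Constant displacement of <+1, +4> per step.
step 4: <6, 3> + <+1, +4> → <7, 7>
step 5: <7, 7> + <+1, +4> → <8, 11>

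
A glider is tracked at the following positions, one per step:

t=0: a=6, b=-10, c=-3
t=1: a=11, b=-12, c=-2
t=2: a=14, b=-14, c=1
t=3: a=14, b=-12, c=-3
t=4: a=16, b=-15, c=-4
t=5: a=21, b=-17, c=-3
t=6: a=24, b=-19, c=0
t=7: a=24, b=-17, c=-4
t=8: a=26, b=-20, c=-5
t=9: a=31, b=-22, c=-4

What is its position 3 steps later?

a=36, b=-25, c=-6

Differencing gives (+5, -2, +1), (+3, -2, +3), (+0, +2, -4), (+2, -3, -1), (+5, -2, +1), (+3, -2, +3), (+0, +2, -4), (+2, -3, -1), (+5, -2, +1). This is the pattern (+5, -2, +1), (+3, -2, +3), (+0, +2, -4), (+2, -3, -1) repeated.
step 10: apply (+3, -2, +3) → a=34, b=-24, c=-1
step 11: apply (+0, +2, -4) → a=34, b=-22, c=-5
step 12: apply (+2, -3, -1) → a=36, b=-25, c=-6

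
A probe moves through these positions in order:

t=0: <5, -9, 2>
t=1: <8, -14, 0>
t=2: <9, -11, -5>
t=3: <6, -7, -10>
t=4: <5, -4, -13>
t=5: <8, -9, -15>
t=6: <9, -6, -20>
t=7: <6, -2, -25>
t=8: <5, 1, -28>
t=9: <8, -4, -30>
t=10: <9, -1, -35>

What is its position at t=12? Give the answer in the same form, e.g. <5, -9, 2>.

Differencing gives <+3, -5, -2>, <+1, +3, -5>, <-3, +4, -5>, <-1, +3, -3>, <+3, -5, -2>, <+1, +3, -5>, <-3, +4, -5>, <-1, +3, -3>, <+3, -5, -2>, <+1, +3, -5>. This is the pattern <+3, -5, -2>, <+1, +3, -5>, <-3, +4, -5>, <-1, +3, -3> repeated.
step 11: apply <-3, +4, -5> → <6, 3, -40>
step 12: apply <-1, +3, -3> → <5, 6, -43>

<5, 6, -43>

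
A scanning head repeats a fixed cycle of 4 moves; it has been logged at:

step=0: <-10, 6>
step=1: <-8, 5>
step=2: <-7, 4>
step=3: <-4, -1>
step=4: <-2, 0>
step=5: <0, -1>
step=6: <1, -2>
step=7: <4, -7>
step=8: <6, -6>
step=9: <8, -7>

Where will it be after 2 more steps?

<12, -13>

The moves between consecutive positions are <+2, -1>, <+1, -1>, <+3, -5>, <+2, +1>, <+2, -1>, <+1, -1>, <+3, -5>, <+2, +1>, <+2, -1>; they repeat the 4-cycle [<+2, -1>, <+1, -1>, <+3, -5>, <+2, +1>].
step 10: apply <+1, -1> → <9, -8>
step 11: apply <+3, -5> → <12, -13>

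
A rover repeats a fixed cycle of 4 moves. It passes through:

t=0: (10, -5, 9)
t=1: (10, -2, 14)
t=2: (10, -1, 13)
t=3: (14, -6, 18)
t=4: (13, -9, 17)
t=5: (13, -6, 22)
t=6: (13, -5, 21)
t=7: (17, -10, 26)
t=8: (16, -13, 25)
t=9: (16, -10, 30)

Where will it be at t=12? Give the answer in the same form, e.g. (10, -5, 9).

Step-to-step displacements: (+0, +3, +5), (+0, +1, -1), (+4, -5, +5), (-1, -3, -1), (+0, +3, +5), (+0, +1, -1), (+4, -5, +5), (-1, -3, -1), (+0, +3, +5) — a repeating cycle of length 4.
step 10: apply (+0, +1, -1) → (16, -9, 29)
step 11: apply (+4, -5, +5) → (20, -14, 34)
step 12: apply (-1, -3, -1) → (19, -17, 33)

(19, -17, 33)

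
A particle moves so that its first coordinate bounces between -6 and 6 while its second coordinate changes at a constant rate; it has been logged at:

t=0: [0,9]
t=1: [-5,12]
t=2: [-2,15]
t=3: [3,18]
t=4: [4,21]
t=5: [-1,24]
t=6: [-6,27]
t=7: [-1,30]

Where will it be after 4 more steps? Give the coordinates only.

[-5,42]

The first coordinate reflects between -6 and 6, moving 5 per step.
  step 8: -1 → 4
  step 9: 4 → 3
  step 10: 3 → -2
  step 11: -2 → -5
The second coordinate changes by +3 each step: at step 11 it is 42.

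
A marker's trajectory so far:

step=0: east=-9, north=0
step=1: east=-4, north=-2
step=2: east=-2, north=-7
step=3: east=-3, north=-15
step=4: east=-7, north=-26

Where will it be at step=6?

Taking differences between consecutive positions: (+5, -2), (+2, -5), (-1, -8), (-4, -11). These grow by (-3, -3) each step.
step 5: east=-7, north=-26 + (-7, -14) → east=-14, north=-40
step 6: east=-14, north=-40 + (-10, -17) → east=-24, north=-57

east=-24, north=-57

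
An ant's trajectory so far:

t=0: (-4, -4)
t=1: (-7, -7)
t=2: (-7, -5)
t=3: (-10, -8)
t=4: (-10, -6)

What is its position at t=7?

(-16, -10)

Differencing gives (-3, -3), (+0, +2), (-3, -3), (+0, +2). This is the pattern (-3, -3), (+0, +2) repeated.
step 5: apply (-3, -3) → (-13, -9)
step 6: apply (+0, +2) → (-13, -7)
step 7: apply (-3, -3) → (-16, -10)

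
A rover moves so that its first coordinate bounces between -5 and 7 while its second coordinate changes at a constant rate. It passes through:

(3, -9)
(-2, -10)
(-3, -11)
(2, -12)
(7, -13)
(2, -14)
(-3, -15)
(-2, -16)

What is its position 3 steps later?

The first coordinate reflects between -5 and 7, moving 5 per step.
  step 8: -2 → 3
  step 9: 3 → 6
  step 10: 6 → 1
The second coordinate changes by -1 each step: at step 10 it is -19.

(1, -19)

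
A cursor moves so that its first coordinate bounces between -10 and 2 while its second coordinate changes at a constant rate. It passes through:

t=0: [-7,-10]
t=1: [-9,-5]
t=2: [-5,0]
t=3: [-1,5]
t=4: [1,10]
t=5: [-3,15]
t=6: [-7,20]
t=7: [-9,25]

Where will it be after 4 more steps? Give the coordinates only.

[-3,45]

The first coordinate travels 4 per step and bounces off the walls at -10 and 2.
  step 8: -9 → -5
  step 9: -5 → -1
  step 10: -1 → 1
  step 11: 1 → -3
The second coordinate changes by +5 each step: at step 11 it is 45.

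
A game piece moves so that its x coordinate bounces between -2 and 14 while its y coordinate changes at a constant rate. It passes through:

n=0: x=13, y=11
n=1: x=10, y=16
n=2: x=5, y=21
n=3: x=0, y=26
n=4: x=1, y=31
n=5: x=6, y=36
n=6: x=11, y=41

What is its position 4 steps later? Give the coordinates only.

The x coordinate travels 5 per step and bounces off the walls at -2 and 14.
  step 7: 11 → 12
  step 8: 12 → 7
  step 9: 7 → 2
  step 10: 2 → -1
The y coordinate changes by +5 each step: at step 10 it is 61.

x=-1, y=61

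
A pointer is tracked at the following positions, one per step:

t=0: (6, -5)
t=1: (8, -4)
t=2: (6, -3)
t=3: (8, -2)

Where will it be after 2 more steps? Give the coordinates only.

First: cycles through 6, 8 every 2 steps. Step 5 lands at position 1 of the cycle → 8.
Second: linear, +1 per step → 0 at step 5.

(8, 0)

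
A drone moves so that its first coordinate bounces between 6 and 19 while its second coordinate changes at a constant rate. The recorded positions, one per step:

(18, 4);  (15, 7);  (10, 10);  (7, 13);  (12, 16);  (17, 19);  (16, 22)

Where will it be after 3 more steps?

(11, 31)

The first coordinate travels 5 per step and bounces off the walls at 6 and 19.
  step 7: 16 → 11
  step 8: 11 → 6
  step 9: 6 → 11
The second coordinate changes by +3 each step: at step 9 it is 31.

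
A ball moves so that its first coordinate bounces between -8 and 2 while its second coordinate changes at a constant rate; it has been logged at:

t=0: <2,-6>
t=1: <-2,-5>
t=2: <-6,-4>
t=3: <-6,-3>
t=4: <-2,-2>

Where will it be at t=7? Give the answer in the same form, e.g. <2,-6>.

<-6,1>

The first coordinate reflects between -8 and 2, moving 4 per step.
  step 5: -2 → 2
  step 6: 2 → -2
  step 7: -2 → -6
The second coordinate changes by +1 each step: at step 7 it is 1.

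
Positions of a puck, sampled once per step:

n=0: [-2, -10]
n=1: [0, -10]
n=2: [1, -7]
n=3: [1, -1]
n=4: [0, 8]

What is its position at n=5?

[-2, 20]

Successive displacements: [+2, +0], [+1, +3], [+0, +6], [-1, +9] — each changes by [-1, +3].
step 5: [0, 8] + [-2, +12] → [-2, 20]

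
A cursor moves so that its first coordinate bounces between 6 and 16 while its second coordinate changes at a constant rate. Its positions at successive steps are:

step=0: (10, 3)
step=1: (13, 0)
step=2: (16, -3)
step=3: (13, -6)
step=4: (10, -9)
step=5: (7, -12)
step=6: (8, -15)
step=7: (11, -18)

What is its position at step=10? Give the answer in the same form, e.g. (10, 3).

(12, -27)

The first coordinate reflects between 6 and 16, moving 3 per step.
  step 8: 11 → 14
  step 9: 14 → 15
  step 10: 15 → 12
The second coordinate changes by -3 each step: at step 10 it is -27.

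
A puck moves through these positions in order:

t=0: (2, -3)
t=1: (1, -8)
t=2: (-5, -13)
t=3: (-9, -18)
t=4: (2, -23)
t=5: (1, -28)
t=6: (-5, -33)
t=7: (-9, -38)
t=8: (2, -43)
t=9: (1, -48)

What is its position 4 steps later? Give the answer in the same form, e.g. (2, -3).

First: cycles through 2, 1, -5, -9 every 4 steps. Step 13 lands at position 1 of the cycle → 1.
Second: linear, -5 per step → -68 at step 13.

(1, -68)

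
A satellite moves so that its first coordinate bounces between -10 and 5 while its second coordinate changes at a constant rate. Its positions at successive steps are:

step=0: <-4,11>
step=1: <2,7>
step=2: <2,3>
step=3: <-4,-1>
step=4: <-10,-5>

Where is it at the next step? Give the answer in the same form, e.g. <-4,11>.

The first coordinate reflects between -10 and 5, moving 6 per step.
  step 5: -10 → -4
The second coordinate changes by -4 each step: at step 5 it is -9.

<-4,-9>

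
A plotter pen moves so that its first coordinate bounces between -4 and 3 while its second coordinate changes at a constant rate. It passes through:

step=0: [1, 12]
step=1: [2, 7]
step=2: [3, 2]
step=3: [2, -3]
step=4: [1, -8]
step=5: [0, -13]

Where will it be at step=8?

The first coordinate reflects between -4 and 3, moving 1 per step.
  step 6: 0 → -1
  step 7: -1 → -2
  step 8: -2 → -3
The second coordinate changes by -5 each step: at step 8 it is -28.

[-3, -28]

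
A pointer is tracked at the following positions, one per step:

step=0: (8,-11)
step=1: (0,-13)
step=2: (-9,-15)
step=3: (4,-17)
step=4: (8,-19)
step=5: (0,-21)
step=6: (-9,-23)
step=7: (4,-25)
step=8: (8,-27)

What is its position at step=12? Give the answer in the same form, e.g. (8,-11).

(8,-35)

First: cycles through 8, 0, -9, 4 every 4 steps. Step 12 lands at position 0 of the cycle → 8.
Second: linear, -2 per step → -35 at step 12.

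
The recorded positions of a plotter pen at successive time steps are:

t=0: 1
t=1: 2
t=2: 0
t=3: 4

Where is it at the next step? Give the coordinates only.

-4

Consecutive displacements +1, -2, +4 scale by a factor of -2 each step.
step 4: 4 − 8 → -4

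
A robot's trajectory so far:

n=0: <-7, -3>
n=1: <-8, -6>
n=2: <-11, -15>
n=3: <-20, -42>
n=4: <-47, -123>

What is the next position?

Consecutive displacements <-1, -3>, <-3, -9>, <-9, -27>, <-27, -81> scale by a factor of 3 each step.
step 5: <-47, -123> + <-81, -243> → <-128, -366>

<-128, -366>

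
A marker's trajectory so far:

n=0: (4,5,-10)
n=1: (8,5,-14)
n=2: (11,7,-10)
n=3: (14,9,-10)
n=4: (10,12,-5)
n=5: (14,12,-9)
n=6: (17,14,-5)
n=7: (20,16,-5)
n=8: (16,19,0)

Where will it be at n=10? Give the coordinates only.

(23,21,0)

The moves between consecutive positions are (+4,+0,-4), (+3,+2,+4), (+3,+2,+0), (-4,+3,+5), (+4,+0,-4), (+3,+2,+4), (+3,+2,+0), (-4,+3,+5); they repeat the 4-cycle [(+4,+0,-4), (+3,+2,+4), (+3,+2,+0), (-4,+3,+5)].
step 9: apply (+4,+0,-4) → (20,19,-4)
step 10: apply (+3,+2,+4) → (23,21,0)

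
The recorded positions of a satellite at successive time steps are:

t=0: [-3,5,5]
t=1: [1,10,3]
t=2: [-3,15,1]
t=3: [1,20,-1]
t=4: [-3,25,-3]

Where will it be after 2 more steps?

First: cycles through -3, 1 every 2 steps. Step 6 lands at position 0 of the cycle → -3.
Second: linear, +5 per step → 35 at step 6.
Third: linear, -2 per step → -7 at step 6.

[-3,35,-7]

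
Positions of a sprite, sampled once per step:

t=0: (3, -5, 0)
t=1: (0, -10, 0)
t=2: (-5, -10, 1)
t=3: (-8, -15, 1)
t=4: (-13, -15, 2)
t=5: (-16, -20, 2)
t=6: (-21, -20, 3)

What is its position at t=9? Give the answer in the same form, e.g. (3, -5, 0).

(-32, -30, 4)

Differencing gives (-3, -5, +0), (-5, +0, +1), (-3, -5, +0), (-5, +0, +1), (-3, -5, +0), (-5, +0, +1). This is the pattern (-3, -5, +0), (-5, +0, +1) repeated.
step 7: apply (-3, -5, +0) → (-24, -25, 3)
step 8: apply (-5, +0, +1) → (-29, -25, 4)
step 9: apply (-3, -5, +0) → (-32, -30, 4)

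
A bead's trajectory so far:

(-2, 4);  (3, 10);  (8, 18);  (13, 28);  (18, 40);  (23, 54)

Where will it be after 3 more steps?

(38, 108)

First differences are (+5, +6), (+5, +8), (+5, +10), (+5, +12), (+5, +14); their common second difference is (+0, +2) (constant acceleration).
step 6: (23, 54) + (+5, +16) → (28, 70)
step 7: (28, 70) + (+5, +18) → (33, 88)
step 8: (33, 88) + (+5, +20) → (38, 108)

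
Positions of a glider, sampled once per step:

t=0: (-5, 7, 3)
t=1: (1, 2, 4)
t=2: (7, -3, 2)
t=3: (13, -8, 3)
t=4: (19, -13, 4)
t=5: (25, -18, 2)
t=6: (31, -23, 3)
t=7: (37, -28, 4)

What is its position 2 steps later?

(49, -38, 3)

The first coordinate changes by +6 each step, so at step 9 it is -5 + 9·(6) = 49.
The second coordinate changes by -5 each step, so at step 9 it is 7 + 9·(-5) = -38.
The third coordinate repeats the cycle [3, 4, 2] with period 3; step 9 mod 3 = 0, giving 3.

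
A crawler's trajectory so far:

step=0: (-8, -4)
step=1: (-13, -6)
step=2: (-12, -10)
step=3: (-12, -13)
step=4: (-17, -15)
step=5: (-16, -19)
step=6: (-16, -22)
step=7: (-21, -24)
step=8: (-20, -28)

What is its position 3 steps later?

(-24, -37)

Step-to-step displacements: (-5, -2), (+1, -4), (+0, -3), (-5, -2), (+1, -4), (+0, -3), (-5, -2), (+1, -4) — a repeating cycle of length 3.
step 9: apply (+0, -3) → (-20, -31)
step 10: apply (-5, -2) → (-25, -33)
step 11: apply (+1, -4) → (-24, -37)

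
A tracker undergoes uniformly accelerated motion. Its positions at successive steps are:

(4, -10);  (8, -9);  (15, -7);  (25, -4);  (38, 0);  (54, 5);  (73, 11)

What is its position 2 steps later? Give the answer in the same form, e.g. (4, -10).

First differences are (+4, +1), (+7, +2), (+10, +3), (+13, +4), (+16, +5), (+19, +6); their common second difference is (+3, +1) (constant acceleration).
step 7: (73, 11) + (+22, +7) → (95, 18)
step 8: (95, 18) + (+25, +8) → (120, 26)

(120, 26)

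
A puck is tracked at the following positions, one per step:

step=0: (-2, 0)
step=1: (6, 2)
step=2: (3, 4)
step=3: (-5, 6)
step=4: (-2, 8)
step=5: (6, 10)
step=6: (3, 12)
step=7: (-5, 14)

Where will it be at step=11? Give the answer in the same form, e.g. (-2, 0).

The first coordinate repeats the cycle [-2, 6, 3, -5] with period 4; step 11 mod 4 = 3, giving -5.
The second coordinate changes by +2 each step, so at step 11 it is 0 + 11·(2) = 22.

(-5, 22)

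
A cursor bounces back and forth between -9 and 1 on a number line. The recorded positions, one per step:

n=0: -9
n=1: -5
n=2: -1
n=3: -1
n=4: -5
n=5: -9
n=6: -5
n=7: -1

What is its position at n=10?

The value reflects between -9 and 1, moving 4 per step.
  step 8: -1 → -1
  step 9: -1 → -5
  step 10: -5 → -9

-9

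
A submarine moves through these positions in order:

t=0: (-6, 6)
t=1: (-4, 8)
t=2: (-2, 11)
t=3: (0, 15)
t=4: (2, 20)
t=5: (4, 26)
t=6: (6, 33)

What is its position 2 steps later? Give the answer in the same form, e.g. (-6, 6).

First differences are (+2, +2), (+2, +3), (+2, +4), (+2, +5), (+2, +6), (+2, +7); their common second difference is (+0, +1) (constant acceleration).
step 7: (6, 33) + (+2, +8) → (8, 41)
step 8: (8, 41) + (+2, +9) → (10, 50)

(10, 50)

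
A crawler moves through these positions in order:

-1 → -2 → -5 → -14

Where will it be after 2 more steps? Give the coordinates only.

-122

Step-to-step displacements: -1, -3, -9; each is 3× the previous.
step 4: -14 − 27 → -41
step 5: -41 − 81 → -122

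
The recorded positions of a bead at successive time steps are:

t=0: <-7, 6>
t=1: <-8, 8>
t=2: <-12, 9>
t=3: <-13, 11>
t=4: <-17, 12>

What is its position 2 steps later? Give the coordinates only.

The moves between consecutive positions are <-1, +2>, <-4, +1>, <-1, +2>, <-4, +1>; they repeat the 2-cycle [<-1, +2>, <-4, +1>].
step 5: apply <-1, +2> → <-18, 14>
step 6: apply <-4, +1> → <-22, 15>

<-22, 15>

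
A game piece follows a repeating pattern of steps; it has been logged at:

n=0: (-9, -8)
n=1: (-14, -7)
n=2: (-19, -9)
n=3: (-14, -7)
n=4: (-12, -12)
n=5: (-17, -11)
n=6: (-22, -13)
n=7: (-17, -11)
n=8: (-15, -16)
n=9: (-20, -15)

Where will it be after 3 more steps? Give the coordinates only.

(-18, -20)

Differencing gives (-5, +1), (-5, -2), (+5, +2), (+2, -5), (-5, +1), (-5, -2), (+5, +2), (+2, -5), (-5, +1). This is the pattern (-5, +1), (-5, -2), (+5, +2), (+2, -5) repeated.
step 10: apply (-5, -2) → (-25, -17)
step 11: apply (+5, +2) → (-20, -15)
step 12: apply (+2, -5) → (-18, -20)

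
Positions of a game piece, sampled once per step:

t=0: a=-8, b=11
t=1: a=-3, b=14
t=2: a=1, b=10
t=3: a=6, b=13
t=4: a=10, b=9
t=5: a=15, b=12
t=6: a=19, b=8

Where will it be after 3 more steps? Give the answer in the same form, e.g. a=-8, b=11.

Step-to-step displacements: (+5,+3), (+4,-4), (+5,+3), (+4,-4), (+5,+3), (+4,-4) — a repeating cycle of length 2.
step 7: apply (+5,+3) → a=24, b=11
step 8: apply (+4,-4) → a=28, b=7
step 9: apply (+5,+3) → a=33, b=10

a=33, b=10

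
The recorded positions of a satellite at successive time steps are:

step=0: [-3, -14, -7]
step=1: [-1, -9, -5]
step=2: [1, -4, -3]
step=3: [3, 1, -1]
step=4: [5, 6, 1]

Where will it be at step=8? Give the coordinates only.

[13, 26, 9]

The position changes by [+2, +5, +2] every step.
step 5: [5, 6, 1] + [+2, +5, +2] → [7, 11, 3]
step 6: [7, 11, 3] + [+2, +5, +2] → [9, 16, 5]
step 7: [9, 16, 5] + [+2, +5, +2] → [11, 21, 7]
step 8: [11, 21, 7] + [+2, +5, +2] → [13, 26, 9]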